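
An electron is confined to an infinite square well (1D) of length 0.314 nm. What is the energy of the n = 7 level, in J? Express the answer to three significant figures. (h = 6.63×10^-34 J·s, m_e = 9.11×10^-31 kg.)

E_7 = 3.00×10^-17 J

For an infinite well E_n = n²h²/(8m_eL²), so E_1 = h²/(8m_eL²) = (6.63×10^-34)²/(8·9.11×10^-31·(3.14×10^-10 m)²) = 6.117×10^-19 J.
Then E_7 = 7²·E_1 = 49·6.117×10^-19 J = 3.00×10^-17 J.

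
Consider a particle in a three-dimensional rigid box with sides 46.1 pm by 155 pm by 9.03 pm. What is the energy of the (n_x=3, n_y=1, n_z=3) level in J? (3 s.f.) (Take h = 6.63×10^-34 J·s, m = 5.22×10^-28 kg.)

E = 1.21×10^-17 J

For a 3D rectangular well E = (h²/8m)·Σ n_i²/L_i² = (6.63×10^-34)²/(8·5.22×10^-28) · [3²/(46.1 pm)² + 1²/(155 pm)² + 3²/(9.03 pm)²].
Evaluating gives E = 1.21×10^-17 J.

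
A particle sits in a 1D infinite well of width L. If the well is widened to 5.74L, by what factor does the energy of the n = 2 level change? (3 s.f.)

E_n ∝ 1/L², so the energy scales by 1/5.74² = 0.0304.

0.0304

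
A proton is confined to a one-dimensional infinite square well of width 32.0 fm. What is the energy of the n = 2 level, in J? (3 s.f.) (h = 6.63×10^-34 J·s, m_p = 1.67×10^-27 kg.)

For an infinite well E_n = n²h²/(8m_pL²), so E_1 = h²/(8m_pL²) = (6.63×10^-34)²/(8·1.67×10^-27·(3.20×10^-14 m)²) = 3.213×10^-14 J.
Then E_2 = 2²·E_1 = 4·3.213×10^-14 J = 1.29×10^-13 J.

E_2 = 1.29×10^-13 J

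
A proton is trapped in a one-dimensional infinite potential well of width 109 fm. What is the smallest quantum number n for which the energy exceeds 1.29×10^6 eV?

E_1 = h²/(8m_pL²) = 2.761×10^-15 J = 1.723×10^4 eV.
Need n² > 1.29×10^6/1.723×10^4 = 74.87, i.e. n > 8.653.
The smallest integer satisfying this is n = 9.

n = 9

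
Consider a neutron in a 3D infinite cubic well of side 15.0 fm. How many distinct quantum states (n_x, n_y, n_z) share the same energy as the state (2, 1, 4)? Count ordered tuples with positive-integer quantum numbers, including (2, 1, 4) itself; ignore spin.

The level has n_x² + n_y² + n_z² = 21. The ordered positive-integer solutions are (1, 2, 4), (1, 4, 2), (2, 1, 4), (2, 4, 1), (4, 1, 2), (4, 2, 1).
That gives 6 states.

degeneracy = 6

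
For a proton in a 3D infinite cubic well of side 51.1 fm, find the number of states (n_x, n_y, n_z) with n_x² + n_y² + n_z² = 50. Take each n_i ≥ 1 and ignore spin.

degeneracy = 6

The level has n_x² + n_y² + n_z² = 50. The ordered positive-integer solutions are (3, 4, 5), (3, 5, 4), (4, 3, 5), (4, 5, 3), (5, 3, 4), (5, 4, 3).
That gives 6 states.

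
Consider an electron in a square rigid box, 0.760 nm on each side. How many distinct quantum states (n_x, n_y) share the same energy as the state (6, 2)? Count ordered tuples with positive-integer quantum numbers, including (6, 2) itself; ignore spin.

degeneracy = 2

The level has n_x² + n_y² = 40. The ordered positive-integer solutions are (2, 6), (6, 2).
That gives 2 states.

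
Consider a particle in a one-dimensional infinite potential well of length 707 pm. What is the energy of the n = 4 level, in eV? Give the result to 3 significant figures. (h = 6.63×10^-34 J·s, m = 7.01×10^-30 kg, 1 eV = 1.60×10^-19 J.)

For an infinite well E_n = n²h²/(8mL²), so E_1 = h²/(8mL²) = (6.63×10^-34)²/(8·7.01×10^-30·(7.07×10^-10 m)²) = 1.568×10^-20 J.
Then E_4 = 4²·E_1 = 16·1.568×10^-20 J = 2.509×10^-19 J.
Converting, E_4 = 2.509×10^-19 J / (1.60×10^-19 J/eV) = 1.57 eV.

E_4 = 1.57 eV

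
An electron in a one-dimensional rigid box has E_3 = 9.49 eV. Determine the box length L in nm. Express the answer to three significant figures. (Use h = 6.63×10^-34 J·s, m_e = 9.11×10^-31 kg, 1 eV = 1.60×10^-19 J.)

From E_n = n²h²/(8m_eL²), L = n·h/√(8m_eE_n).
E_3 = 9.49 eV = 1.518×10^-18 J, so L = 3·6.63×10^-34/√(8·9.11×10^-31·1.518×10^-18) = 5.98×10^-10 m = 0.598 nm.

L = 0.598 nm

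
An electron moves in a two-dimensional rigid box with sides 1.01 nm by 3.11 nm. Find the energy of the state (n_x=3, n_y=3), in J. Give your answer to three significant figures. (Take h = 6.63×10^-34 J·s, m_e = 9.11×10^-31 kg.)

E = 5.88×10^-19 J

For a 2D rectangular well E = (h²/8m_e)·Σ n_i²/L_i² = (6.63×10^-34)²/(8·9.11×10^-31) · [3²/(1.01 nm)² + 3²/(3.11 nm)²].
Evaluating gives E = 5.88×10^-19 J.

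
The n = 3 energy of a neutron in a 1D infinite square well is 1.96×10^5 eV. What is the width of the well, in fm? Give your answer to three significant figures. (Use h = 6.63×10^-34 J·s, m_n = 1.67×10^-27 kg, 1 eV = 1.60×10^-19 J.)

L = 97.2 fm

From E_n = n²h²/(8m_nL²), L = n·h/√(8m_nE_n).
E_3 = 1.96×10^5 eV = 3.136×10^-14 J, so L = 3·6.63×10^-34/√(8·1.67×10^-27·3.136×10^-14) = 9.72×10^-14 m = 97.2 fm.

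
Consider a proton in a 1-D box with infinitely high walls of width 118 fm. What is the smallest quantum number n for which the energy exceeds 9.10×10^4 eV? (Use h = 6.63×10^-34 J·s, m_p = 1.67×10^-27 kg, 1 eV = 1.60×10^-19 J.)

E_1 = h²/(8m_pL²) = 2.363×10^-15 J = 1.477×10^4 eV.
Need n² > 9.10×10^4/1.477×10^4 = 6.161, i.e. n > 2.482.
The smallest integer satisfying this is n = 3.

n = 3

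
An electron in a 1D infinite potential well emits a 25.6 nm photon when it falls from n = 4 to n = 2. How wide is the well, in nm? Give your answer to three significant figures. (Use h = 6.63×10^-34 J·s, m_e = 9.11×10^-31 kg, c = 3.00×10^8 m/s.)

L = 0.305 nm

The photon carries ΔE = hc/λ = 6.63×10^-34·3.00×10^8/2.56×10^-8 m = 7.770×10^-18 J.
Since ΔE = (4² − 2²)E_1, E_1 = 6.475×10^-19 J, and L = h/√(8m_eE_1) = 3.05×10^-10 m = 0.305 nm.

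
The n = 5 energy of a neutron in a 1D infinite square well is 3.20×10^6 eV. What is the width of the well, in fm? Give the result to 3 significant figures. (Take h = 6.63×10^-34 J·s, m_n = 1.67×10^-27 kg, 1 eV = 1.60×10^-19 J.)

L = 40.1 fm

From E_n = n²h²/(8m_nL²), L = n·h/√(8m_nE_n).
E_5 = 3.20×10^6 eV = 5.120×10^-13 J, so L = 5·6.63×10^-34/√(8·1.67×10^-27·5.120×10^-13) = 4.01×10^-14 m = 40.1 fm.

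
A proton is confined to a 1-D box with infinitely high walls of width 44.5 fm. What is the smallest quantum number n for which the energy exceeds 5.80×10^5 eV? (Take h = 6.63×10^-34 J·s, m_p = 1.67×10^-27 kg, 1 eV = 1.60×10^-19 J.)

E_1 = h²/(8m_pL²) = 1.662×10^-14 J = 1.039×10^5 eV.
Need n² > 5.80×10^5/1.039×10^5 = 5.582, i.e. n > 2.363.
The smallest integer satisfying this is n = 3.

n = 3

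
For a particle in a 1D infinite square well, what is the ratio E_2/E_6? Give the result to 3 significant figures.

0.111

E_n ∝ n², so E_2/E_6 = 2²/6² = 4/36 = 0.111.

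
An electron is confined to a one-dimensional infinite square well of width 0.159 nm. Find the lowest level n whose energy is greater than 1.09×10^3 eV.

E_1 = h²/(8m_eL²) = 2.383×10^-18 J = 14.88 eV.
Need n² > 1.09×10^3/14.88 = 73.25, i.e. n > 8.559.
The smallest integer satisfying this is n = 9.

n = 9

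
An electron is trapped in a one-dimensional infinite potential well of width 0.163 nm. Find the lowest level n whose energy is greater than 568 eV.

n = 7

E_1 = h²/(8m_eL²) = 2.268×10^-18 J = 14.16 eV.
Need n² > 568/14.16 = 40.11, i.e. n > 6.333.
The smallest integer satisfying this is n = 7.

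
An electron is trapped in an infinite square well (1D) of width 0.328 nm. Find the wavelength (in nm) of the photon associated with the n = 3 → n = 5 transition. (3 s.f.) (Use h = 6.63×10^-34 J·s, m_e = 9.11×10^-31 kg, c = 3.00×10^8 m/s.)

λ = 22.2 nm

E_1 = h²/(8m_eL²) = 5.606×10^-19 J, so ΔE = (5² − 3²)E_1 = 8.970×10^-18 J.
λ = hc/ΔE = (6.63×10^-34·3.00×10^8)/8.970×10^-18 = 2.22×10^-8 m = 22.2 nm.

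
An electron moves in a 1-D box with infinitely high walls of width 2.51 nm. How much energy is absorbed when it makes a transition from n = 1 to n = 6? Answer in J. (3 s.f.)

E_1 = h²/(8m_eL²) = 9.563×10^-21 J.
|ΔE| = |1² − 6²|·E_1 = 35·9.563×10^-21 J = 3.35×10^-19 J.

|ΔE| = 3.35×10^-19 J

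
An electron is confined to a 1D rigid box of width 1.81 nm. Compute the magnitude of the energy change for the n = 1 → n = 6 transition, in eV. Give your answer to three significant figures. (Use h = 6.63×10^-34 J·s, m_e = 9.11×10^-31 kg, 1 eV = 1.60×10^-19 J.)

|ΔE| = 4.03 eV

E_1 = h²/(8m_eL²) = 1.841×10^-20 J.
|ΔE| = |1² − 6²|·E_1 = 35·1.841×10^-20 J = 6.443×10^-19 J = 4.03 eV.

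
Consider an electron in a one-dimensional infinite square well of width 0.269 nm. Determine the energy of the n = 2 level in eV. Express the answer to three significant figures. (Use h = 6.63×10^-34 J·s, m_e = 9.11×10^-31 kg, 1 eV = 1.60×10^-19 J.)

For an infinite well E_n = n²h²/(8m_eL²), so E_1 = h²/(8m_eL²) = (6.63×10^-34)²/(8·9.11×10^-31·(2.69×10^-10 m)²) = 8.335×10^-19 J.
Then E_2 = 2²·E_1 = 4·8.335×10^-19 J = 3.334×10^-18 J.
Converting, E_2 = 3.334×10^-18 J / (1.60×10^-19 J/eV) = 20.8 eV.

E_2 = 20.8 eV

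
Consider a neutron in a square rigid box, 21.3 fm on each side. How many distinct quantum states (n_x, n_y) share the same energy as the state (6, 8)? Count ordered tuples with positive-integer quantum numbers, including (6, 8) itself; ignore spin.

The level has n_x² + n_y² = 100. The ordered positive-integer solutions are (6, 8), (8, 6).
That gives 2 states.

degeneracy = 2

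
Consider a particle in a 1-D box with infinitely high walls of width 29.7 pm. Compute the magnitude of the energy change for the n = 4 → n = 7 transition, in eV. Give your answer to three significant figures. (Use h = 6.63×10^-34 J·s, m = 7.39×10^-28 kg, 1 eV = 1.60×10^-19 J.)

E_1 = h²/(8mL²) = 8.429×10^-20 J.
|ΔE| = |4² − 7²|·E_1 = 33·8.429×10^-20 J = 2.782×10^-18 J = 17.4 eV.

|ΔE| = 17.4 eV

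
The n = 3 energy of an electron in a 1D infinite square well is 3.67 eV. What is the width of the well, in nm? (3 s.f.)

L = 0.960 nm

From E_n = n²h²/(8m_eL²), L = n·h/√(8m_eE_n).
E_3 = 3.67 eV = 5.879×10^-19 J, so L = 3·6.626×10^-34/√(8·9.109×10^-31·5.879×10^-19) = 9.60×10^-10 m = 0.960 nm.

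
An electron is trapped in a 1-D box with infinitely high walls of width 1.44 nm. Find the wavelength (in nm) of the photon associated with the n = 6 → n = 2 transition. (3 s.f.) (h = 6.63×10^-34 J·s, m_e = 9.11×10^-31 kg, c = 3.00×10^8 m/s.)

E_1 = h²/(8m_eL²) = 2.909×10^-20 J, so ΔE = (6² − 2²)E_1 = 9.309×10^-19 J.
λ = hc/ΔE = (6.63×10^-34·3.00×10^8)/9.309×10^-19 = 2.14×10^-7 m = 214 nm.

λ = 214 nm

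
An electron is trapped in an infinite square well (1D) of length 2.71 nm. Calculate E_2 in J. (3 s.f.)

For an infinite well E_n = n²h²/(8m_eL²), so E_1 = h²/(8m_eL²) = (6.626×10^-34)²/(8·9.109×10^-31·(2.71×10^-9 m)²) = 8.204×10^-21 J.
Then E_2 = 2²·E_1 = 4·8.204×10^-21 J = 3.28×10^-20 J.

E_2 = 3.28×10^-20 J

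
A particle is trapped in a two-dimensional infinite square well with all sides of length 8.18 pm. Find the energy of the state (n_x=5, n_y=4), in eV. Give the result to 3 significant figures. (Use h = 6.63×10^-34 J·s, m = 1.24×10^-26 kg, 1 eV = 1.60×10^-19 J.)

E = 17.0 eV

For a 2D rectangular well E = (h²/8m)·Σ n_i²/L_i² = (6.63×10^-34)²/(8·1.24×10^-26) · [5²/(8.18 pm)² + 4²/(8.18 pm)²].
Evaluating gives E = 2.715×10^-18 J = 17.0 eV.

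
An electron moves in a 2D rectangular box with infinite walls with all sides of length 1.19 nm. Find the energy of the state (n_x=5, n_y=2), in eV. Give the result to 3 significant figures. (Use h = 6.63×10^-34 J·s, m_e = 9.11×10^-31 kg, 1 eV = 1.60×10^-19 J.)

E = 7.72 eV

For a 2D rectangular well E = (h²/8m_e)·Σ n_i²/L_i² = (6.63×10^-34)²/(8·9.11×10^-31) · [5²/(1.19 nm)² + 2²/(1.19 nm)²].
Evaluating gives E = 1.235×10^-18 J = 7.72 eV.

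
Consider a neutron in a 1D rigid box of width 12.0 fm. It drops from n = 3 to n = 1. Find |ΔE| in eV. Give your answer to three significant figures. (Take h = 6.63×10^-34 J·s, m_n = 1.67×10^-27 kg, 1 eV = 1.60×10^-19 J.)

E_1 = h²/(8m_nL²) = 2.285×10^-13 J.
|ΔE| = |3² − 1²|·E_1 = 8·2.285×10^-13 J = 1.828×10^-12 J = 1.14×10^7 eV.

|ΔE| = 1.14×10^7 eV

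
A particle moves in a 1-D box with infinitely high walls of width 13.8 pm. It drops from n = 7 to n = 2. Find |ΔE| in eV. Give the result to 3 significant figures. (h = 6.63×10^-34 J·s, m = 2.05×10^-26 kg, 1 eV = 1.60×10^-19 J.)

E_1 = h²/(8mL²) = 1.407×10^-20 J.
|ΔE| = |7² − 2²|·E_1 = 45·1.407×10^-20 J = 6.332×10^-19 J = 3.96 eV.

|ΔE| = 3.96 eV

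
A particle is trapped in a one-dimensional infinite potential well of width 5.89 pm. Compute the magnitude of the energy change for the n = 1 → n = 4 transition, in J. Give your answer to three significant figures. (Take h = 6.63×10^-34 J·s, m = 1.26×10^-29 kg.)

|ΔE| = 1.89×10^-15 J

E_1 = h²/(8mL²) = 1.257×10^-16 J.
|ΔE| = |1² − 4²|·E_1 = 15·1.257×10^-16 J = 1.89×10^-15 J.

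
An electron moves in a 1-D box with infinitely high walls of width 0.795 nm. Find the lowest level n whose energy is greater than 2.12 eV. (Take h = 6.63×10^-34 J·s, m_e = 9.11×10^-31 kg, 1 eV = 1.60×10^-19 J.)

n = 2

E_1 = h²/(8m_eL²) = 9.543×10^-20 J = 0.5964 eV.
Need n² > 2.12/0.5964 = 3.555, i.e. n > 1.885.
The smallest integer satisfying this is n = 2.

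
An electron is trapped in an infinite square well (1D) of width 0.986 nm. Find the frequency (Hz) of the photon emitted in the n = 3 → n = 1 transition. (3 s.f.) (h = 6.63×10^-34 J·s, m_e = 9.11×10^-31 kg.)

f = 7.49×10^14 Hz

E_1 = h²/(8m_eL²) = 6.204×10^-20 J and ΔE = (3² − 1²)E_1 = 4.963×10^-19 J.
f = ΔE/h = 4.963×10^-19/6.63×10^-34 = 7.49×10^14 Hz.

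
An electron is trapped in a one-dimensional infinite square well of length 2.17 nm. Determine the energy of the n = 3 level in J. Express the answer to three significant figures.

E_3 = 1.15×10^-19 J

For an infinite well E_n = n²h²/(8m_eL²), so E_1 = h²/(8m_eL²) = (6.626×10^-34)²/(8·9.109×10^-31·(2.17×10^-9 m)²) = 1.279×10^-20 J.
Then E_3 = 3²·E_1 = 9·1.279×10^-20 J = 1.15×10^-19 J.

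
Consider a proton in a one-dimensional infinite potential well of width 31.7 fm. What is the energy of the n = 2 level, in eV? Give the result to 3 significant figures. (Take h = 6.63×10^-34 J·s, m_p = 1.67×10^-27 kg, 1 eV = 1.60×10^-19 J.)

E_2 = 8.19×10^5 eV

For an infinite well E_n = n²h²/(8m_pL²), so E_1 = h²/(8m_pL²) = (6.63×10^-34)²/(8·1.67×10^-27·(3.17×10^-14 m)²) = 3.274×10^-14 J.
Then E_2 = 2²·E_1 = 4·3.274×10^-14 J = 1.310×10^-13 J.
Converting, E_2 = 1.310×10^-13 J / (1.60×10^-19 J/eV) = 8.19×10^5 eV.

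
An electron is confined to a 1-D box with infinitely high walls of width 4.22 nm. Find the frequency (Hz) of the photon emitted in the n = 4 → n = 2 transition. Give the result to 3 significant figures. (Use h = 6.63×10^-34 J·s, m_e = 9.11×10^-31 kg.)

f = 6.13×10^13 Hz

E_1 = h²/(8m_eL²) = 3.387×10^-21 J and ΔE = (4² − 2²)E_1 = 4.064×10^-20 J.
f = ΔE/h = 4.064×10^-20/6.63×10^-34 = 6.13×10^13 Hz.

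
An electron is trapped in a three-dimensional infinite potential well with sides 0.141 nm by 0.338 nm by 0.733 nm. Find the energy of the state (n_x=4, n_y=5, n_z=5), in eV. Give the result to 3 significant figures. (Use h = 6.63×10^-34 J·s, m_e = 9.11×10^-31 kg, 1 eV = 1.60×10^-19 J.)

E = 403 eV

For a 3D rectangular well E = (h²/8m_e)·Σ n_i²/L_i² = (6.63×10^-34)²/(8·9.11×10^-31) · [4²/(0.141 nm)² + 5²/(0.338 nm)² + 5²/(0.733 nm)²].
Evaluating gives E = 6.455×10^-17 J = 403 eV.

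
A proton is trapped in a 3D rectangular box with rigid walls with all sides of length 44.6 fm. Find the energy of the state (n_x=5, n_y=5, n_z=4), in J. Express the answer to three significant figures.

E = 1.09×10^-12 J

For a 3D rectangular well E = (h²/8m_p)·Σ n_i²/L_i² = (6.626×10^-34)²/(8·1.673×10^-27) · [5²/(44.6 fm)² + 5²/(44.6 fm)² + 4²/(44.6 fm)²].
Evaluating gives E = 1.09×10^-12 J.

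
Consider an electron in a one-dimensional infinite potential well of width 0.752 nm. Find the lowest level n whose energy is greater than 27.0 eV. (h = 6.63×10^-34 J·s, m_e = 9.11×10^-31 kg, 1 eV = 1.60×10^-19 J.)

n = 7

E_1 = h²/(8m_eL²) = 1.067×10^-19 J = 0.6669 eV.
Need n² > 27.0/0.6669 = 40.49, i.e. n > 6.363.
The smallest integer satisfying this is n = 7.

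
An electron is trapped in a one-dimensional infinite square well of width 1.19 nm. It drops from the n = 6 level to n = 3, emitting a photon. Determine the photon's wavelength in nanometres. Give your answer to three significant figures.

E_1 = h²/(8m_eL²) = 4.254×10^-20 J, so ΔE = (6² − 3²)E_1 = 1.149×10^-18 J.
λ = hc/ΔE = (6.626×10^-34·2.998×10^8)/1.149×10^-18 = 1.73×10^-7 m = 173 nm.

λ = 173 nm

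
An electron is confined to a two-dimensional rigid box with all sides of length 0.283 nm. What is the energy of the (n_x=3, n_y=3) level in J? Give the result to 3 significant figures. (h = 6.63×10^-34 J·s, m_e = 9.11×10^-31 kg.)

For a 2D rectangular well E = (h²/8m_e)·Σ n_i²/L_i² = (6.63×10^-34)²/(8·9.11×10^-31) · [3²/(0.283 nm)² + 3²/(0.283 nm)²].
Evaluating gives E = 1.36×10^-17 J.

E = 1.36×10^-17 J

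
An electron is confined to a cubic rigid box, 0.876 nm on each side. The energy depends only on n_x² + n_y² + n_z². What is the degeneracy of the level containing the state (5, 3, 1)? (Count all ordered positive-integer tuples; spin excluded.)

degeneracy = 6

The level has n_x² + n_y² + n_z² = 35. The ordered positive-integer solutions are (1, 3, 5), (1, 5, 3), (3, 1, 5), (3, 5, 1), (5, 1, 3), (5, 3, 1).
That gives 6 states.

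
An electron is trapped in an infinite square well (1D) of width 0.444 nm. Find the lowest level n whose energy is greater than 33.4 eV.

E_1 = h²/(8m_eL²) = 3.056×10^-19 J = 1.908 eV.
Need n² > 33.4/1.908 = 17.51, i.e. n > 4.184.
The smallest integer satisfying this is n = 5.

n = 5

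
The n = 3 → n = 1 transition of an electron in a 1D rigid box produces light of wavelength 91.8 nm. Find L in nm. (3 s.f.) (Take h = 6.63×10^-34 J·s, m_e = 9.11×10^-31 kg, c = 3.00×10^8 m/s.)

The photon carries ΔE = hc/λ = 6.63×10^-34·3.00×10^8/9.18×10^-8 m = 2.167×10^-18 J.
Since ΔE = (3² − 1²)E_1, E_1 = 2.709×10^-19 J, and L = h/√(8m_eE_1) = 4.72×10^-10 m = 0.472 nm.

L = 0.472 nm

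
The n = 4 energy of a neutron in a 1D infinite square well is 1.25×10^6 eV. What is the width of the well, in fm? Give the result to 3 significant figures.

L = 51.2 fm

From E_n = n²h²/(8m_nL²), L = n·h/√(8m_nE_n).
E_4 = 1.25×10^6 eV = 2.003×10^-13 J, so L = 4·6.626×10^-34/√(8·1.675×10^-27·2.003×10^-13) = 5.12×10^-14 m = 51.2 fm.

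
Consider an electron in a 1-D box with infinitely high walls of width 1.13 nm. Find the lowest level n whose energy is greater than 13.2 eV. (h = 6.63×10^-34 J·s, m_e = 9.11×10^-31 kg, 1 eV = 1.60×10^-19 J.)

E_1 = h²/(8m_eL²) = 4.723×10^-20 J = 0.2952 eV.
Need n² > 13.2/0.2952 = 44.72, i.e. n > 6.687.
The smallest integer satisfying this is n = 7.

n = 7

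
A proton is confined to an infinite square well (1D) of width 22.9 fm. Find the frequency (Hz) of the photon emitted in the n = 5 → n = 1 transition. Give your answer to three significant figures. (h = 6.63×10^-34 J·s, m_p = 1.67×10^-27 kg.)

E_1 = h²/(8m_pL²) = 6.274×10^-14 J and ΔE = (5² − 1²)E_1 = 1.506×10^-12 J.
f = ΔE/h = 1.506×10^-12/6.63×10^-34 = 2.27×10^21 Hz.

f = 2.27×10^21 Hz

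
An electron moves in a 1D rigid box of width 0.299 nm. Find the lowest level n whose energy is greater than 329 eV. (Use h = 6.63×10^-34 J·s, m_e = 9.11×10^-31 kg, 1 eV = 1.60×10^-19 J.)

n = 9

E_1 = h²/(8m_eL²) = 6.746×10^-19 J = 4.216 eV.
Need n² > 329/4.216 = 78.04, i.e. n > 8.834.
The smallest integer satisfying this is n = 9.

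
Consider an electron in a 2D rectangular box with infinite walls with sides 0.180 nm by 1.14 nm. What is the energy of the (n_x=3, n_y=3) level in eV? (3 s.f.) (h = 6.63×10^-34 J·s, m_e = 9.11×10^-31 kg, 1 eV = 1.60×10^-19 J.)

E = 107 eV

For a 2D rectangular well E = (h²/8m_e)·Σ n_i²/L_i² = (6.63×10^-34)²/(8·9.11×10^-31) · [3²/(0.180 nm)² + 3²/(1.14 nm)²].
Evaluating gives E = 1.717×10^-17 J = 107 eV.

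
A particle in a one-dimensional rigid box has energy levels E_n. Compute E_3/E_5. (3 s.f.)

E_n ∝ n², so E_3/E_5 = 3²/5² = 9/25 = 0.360.

0.360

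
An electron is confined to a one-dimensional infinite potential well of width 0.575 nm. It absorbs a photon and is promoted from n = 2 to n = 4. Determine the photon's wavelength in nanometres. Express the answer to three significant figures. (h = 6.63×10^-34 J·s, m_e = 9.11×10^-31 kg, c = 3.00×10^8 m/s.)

E_1 = h²/(8m_eL²) = 1.824×10^-19 J, so ΔE = (4² − 2²)E_1 = 2.189×10^-18 J.
λ = hc/ΔE = (6.63×10^-34·3.00×10^8)/2.189×10^-18 = 9.09×10^-8 m = 90.9 nm.

λ = 90.9 nm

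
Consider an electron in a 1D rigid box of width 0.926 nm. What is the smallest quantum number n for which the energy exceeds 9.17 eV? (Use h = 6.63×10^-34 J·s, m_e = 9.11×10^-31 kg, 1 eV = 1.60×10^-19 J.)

E_1 = h²/(8m_eL²) = 7.034×10^-20 J = 0.4396 eV.
Need n² > 9.17/0.4396 = 20.86, i.e. n > 4.567.
The smallest integer satisfying this is n = 5.

n = 5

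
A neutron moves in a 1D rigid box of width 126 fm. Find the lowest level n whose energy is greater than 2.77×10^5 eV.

n = 5

E_1 = h²/(8m_nL²) = 2.064×10^-15 J = 1.288×10^4 eV.
Need n² > 2.77×10^5/1.288×10^4 = 21.51, i.e. n > 4.638.
The smallest integer satisfying this is n = 5.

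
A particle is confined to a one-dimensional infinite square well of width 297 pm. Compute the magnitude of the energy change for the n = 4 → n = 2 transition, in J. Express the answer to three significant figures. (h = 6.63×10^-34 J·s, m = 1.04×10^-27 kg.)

E_1 = h²/(8mL²) = 5.990×10^-22 J.
|ΔE| = |4² − 2²|·E_1 = 12·5.990×10^-22 J = 7.19×10^-21 J.

|ΔE| = 7.19×10^-21 J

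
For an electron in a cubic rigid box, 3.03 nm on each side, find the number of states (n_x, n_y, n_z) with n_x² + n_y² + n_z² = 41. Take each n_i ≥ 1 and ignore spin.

degeneracy = 9

The level has n_x² + n_y² + n_z² = 41. The ordered positive-integer solutions are (1, 2, 6), (1, 6, 2), (2, 1, 6), (2, 6, 1), (3, 4, 4), (4, 3, 4), (4, 4, 3), (6, 1, 2), (6, 2, 1).
That gives 9 states.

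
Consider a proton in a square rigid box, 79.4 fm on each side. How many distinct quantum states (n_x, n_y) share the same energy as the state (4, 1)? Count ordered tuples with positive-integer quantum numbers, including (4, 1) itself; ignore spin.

degeneracy = 2

The level has n_x² + n_y² = 17. The ordered positive-integer solutions are (1, 4), (4, 1).
That gives 2 states.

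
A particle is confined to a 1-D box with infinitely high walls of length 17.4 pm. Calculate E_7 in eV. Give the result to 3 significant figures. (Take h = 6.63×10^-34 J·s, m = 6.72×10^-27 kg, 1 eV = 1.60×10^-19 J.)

For an infinite well E_n = n²h²/(8mL²), so E_1 = h²/(8mL²) = (6.63×10^-34)²/(8·6.72×10^-27·(1.74×10^-11 m)²) = 2.701×10^-20 J.
Then E_7 = 7²·E_1 = 49·2.701×10^-20 J = 1.323×10^-18 J.
Converting, E_7 = 1.323×10^-18 J / (1.60×10^-19 J/eV) = 8.27 eV.

E_7 = 8.27 eV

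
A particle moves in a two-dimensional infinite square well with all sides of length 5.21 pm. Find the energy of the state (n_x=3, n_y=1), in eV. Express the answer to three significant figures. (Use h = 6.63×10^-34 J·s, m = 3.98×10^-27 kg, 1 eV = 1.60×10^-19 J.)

For a 2D rectangular well E = (h²/8m)·Σ n_i²/L_i² = (6.63×10^-34)²/(8·3.98×10^-27) · [3²/(5.21 pm)² + 1²/(5.21 pm)²].
Evaluating gives E = 5.086×10^-18 J = 31.8 eV.

E = 31.8 eV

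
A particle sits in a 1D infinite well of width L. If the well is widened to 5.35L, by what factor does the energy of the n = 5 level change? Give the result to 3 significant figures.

0.0349

E_n ∝ 1/L², so the energy scales by 1/5.35² = 0.0349.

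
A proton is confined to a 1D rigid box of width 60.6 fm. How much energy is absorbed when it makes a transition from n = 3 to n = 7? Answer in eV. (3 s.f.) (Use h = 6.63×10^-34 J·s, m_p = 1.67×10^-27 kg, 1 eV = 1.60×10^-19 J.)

|ΔE| = 2.24×10^6 eV

E_1 = h²/(8m_pL²) = 8.959×10^-15 J.
|ΔE| = |3² − 7²|·E_1 = 40·8.959×10^-15 J = 3.584×10^-13 J = 2.24×10^6 eV.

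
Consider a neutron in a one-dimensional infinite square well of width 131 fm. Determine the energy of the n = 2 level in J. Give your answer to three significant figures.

For an infinite well E_n = n²h²/(8m_nL²), so E_1 = h²/(8m_nL²) = (6.626×10^-34)²/(8·1.675×10^-27·(1.31×10^-13 m)²) = 1.909×10^-15 J.
Then E_2 = 2²·E_1 = 4·1.909×10^-15 J = 7.64×10^-15 J.

E_2 = 7.64×10^-15 J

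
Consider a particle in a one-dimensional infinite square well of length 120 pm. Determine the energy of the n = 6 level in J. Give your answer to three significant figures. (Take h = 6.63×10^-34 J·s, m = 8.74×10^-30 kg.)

For an infinite well E_n = n²h²/(8mL²), so E_1 = h²/(8mL²) = (6.63×10^-34)²/(8·8.74×10^-30·(1.20×10^-10 m)²) = 4.366×10^-19 J.
Then E_6 = 6²·E_1 = 36·4.366×10^-19 J = 1.57×10^-17 J.

E_6 = 1.57×10^-17 J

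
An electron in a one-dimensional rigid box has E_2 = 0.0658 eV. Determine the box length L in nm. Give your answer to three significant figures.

L = 4.78 nm

From E_n = n²h²/(8m_eL²), L = n·h/√(8m_eE_n).
E_2 = 0.0658 eV = 1.054×10^-20 J, so L = 2·6.626×10^-34/√(8·9.109×10^-31·1.054×10^-20) = 4.78×10^-9 m = 4.78 nm.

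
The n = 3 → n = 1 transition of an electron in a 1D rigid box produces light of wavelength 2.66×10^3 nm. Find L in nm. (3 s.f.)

The photon carries ΔE = hc/λ = 6.626×10^-34·2.998×10^8/2.66×10^-6 m = 7.468×10^-20 J.
Since ΔE = (3² − 1²)E_1, E_1 = 9.335×10^-21 J, and L = h/√(8m_eE_1) = 2.54×10^-9 m = 2.54 nm.

L = 2.54 nm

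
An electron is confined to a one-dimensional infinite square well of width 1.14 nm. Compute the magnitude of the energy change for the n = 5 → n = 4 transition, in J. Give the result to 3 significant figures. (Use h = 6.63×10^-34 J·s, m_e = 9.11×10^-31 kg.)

E_1 = h²/(8m_eL²) = 4.641×10^-20 J.
|ΔE| = |5² − 4²|·E_1 = 9·4.641×10^-20 J = 4.18×10^-19 J.

|ΔE| = 4.18×10^-19 J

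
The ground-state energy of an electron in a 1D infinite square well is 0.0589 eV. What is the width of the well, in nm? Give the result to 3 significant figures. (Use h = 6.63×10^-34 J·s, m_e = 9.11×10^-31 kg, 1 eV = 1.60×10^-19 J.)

From E_n = n²h²/(8m_eL²), L = n·h/√(8m_eE_n).
E_1 = 0.0589 eV = 9.424×10^-21 J, so L = 1·6.63×10^-34/√(8·9.11×10^-31·9.424×10^-21) = 2.53×10^-9 m = 2.53 nm.

L = 2.53 nm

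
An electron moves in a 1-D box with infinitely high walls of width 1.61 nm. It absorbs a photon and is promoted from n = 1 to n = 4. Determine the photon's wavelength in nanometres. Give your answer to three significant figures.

E_1 = h²/(8m_eL²) = 2.324×10^-20 J, so ΔE = (4² − 1²)E_1 = 3.486×10^-19 J.
λ = hc/ΔE = (6.626×10^-34·2.998×10^8)/3.486×10^-19 = 5.70×10^-7 m = 570 nm.

λ = 570 nm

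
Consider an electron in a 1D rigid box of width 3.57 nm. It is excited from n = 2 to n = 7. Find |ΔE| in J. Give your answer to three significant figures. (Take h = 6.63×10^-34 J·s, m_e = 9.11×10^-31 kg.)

|ΔE| = 2.13×10^-19 J

E_1 = h²/(8m_eL²) = 4.732×10^-21 J.
|ΔE| = |2² − 7²|·E_1 = 45·4.732×10^-21 J = 2.13×10^-19 J.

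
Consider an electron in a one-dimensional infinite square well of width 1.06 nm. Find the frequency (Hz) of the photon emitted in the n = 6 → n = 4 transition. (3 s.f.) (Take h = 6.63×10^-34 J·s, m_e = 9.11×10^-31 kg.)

E_1 = h²/(8m_eL²) = 5.368×10^-20 J and ΔE = (6² − 4²)E_1 = 1.074×10^-18 J.
f = ΔE/h = 1.074×10^-18/6.63×10^-34 = 1.62×10^15 Hz.

f = 1.62×10^15 Hz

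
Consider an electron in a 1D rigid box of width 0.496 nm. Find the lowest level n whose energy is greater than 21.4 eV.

n = 4

E_1 = h²/(8m_eL²) = 2.449×10^-19 J = 1.529 eV.
Need n² > 21.4/1.529 = 14.00, i.e. n > 3.742.
The smallest integer satisfying this is n = 4.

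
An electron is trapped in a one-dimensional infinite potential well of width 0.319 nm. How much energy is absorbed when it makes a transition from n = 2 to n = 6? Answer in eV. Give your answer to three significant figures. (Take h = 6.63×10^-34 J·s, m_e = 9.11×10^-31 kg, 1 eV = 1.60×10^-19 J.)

|ΔE| = 119 eV

E_1 = h²/(8m_eL²) = 5.927×10^-19 J.
|ΔE| = |2² − 6²|·E_1 = 32·5.927×10^-19 J = 1.897×10^-17 J = 119 eV.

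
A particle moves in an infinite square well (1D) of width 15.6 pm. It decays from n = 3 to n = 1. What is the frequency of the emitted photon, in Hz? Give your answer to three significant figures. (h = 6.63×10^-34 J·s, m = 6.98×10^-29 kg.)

E_1 = h²/(8mL²) = 3.235×10^-18 J and ΔE = (3² − 1²)E_1 = 2.588×10^-17 J.
f = ΔE/h = 2.588×10^-17/6.63×10^-34 = 3.90×10^16 Hz.

f = 3.90×10^16 Hz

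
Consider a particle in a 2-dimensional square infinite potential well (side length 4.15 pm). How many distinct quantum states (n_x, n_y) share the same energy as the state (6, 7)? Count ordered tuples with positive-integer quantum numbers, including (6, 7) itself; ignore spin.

The level has n_x² + n_y² = 85. The ordered positive-integer solutions are (2, 9), (6, 7), (7, 6), (9, 2).
That gives 4 states.

degeneracy = 4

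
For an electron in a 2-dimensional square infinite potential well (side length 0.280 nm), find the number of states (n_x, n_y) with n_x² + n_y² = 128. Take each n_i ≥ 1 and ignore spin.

degeneracy = 1

The level has n_x² + n_y² = 128. The ordered positive-integer solutions are (8, 8).
That gives 1 state.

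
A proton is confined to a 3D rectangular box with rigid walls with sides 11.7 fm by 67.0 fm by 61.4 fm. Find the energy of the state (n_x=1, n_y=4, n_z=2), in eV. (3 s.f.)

E = 2.44×10^6 eV

For a 3D rectangular well E = (h²/8m_p)·Σ n_i²/L_i² = (6.626×10^-34)²/(8·1.673×10^-27) · [1²/(11.7 fm)² + 4²/(67.0 fm)² + 2²/(61.4 fm)²].
Evaluating gives E = 3.914×10^-13 J = 2.44×10^6 eV.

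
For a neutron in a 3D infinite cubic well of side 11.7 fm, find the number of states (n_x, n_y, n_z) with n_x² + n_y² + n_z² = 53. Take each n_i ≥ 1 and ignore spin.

The level has n_x² + n_y² + n_z² = 53. The ordered positive-integer solutions are (1, 4, 6), (1, 6, 4), (4, 1, 6), (4, 6, 1), (6, 1, 4), (6, 4, 1).
That gives 6 states.

degeneracy = 6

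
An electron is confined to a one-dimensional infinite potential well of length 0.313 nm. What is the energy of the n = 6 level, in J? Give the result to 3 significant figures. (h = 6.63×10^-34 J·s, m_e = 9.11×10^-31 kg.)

For an infinite well E_n = n²h²/(8m_eL²), so E_1 = h²/(8m_eL²) = (6.63×10^-34)²/(8·9.11×10^-31·(3.13×10^-10 m)²) = 6.156×10^-19 J.
Then E_6 = 6²·E_1 = 36·6.156×10^-19 J = 2.22×10^-17 J.

E_6 = 2.22×10^-17 J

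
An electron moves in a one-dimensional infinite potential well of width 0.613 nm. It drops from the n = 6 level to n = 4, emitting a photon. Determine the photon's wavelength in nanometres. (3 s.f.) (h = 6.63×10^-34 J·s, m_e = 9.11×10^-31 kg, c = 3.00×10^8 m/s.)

E_1 = h²/(8m_eL²) = 1.605×10^-19 J, so ΔE = (6² − 4²)E_1 = 3.210×10^-18 J.
λ = hc/ΔE = (6.63×10^-34·3.00×10^8)/3.210×10^-18 = 6.20×10^-8 m = 62.0 nm.

λ = 62.0 nm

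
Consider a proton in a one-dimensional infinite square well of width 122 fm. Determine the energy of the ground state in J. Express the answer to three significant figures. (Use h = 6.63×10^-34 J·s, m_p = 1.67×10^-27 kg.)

E_1 = 2.21×10^-15 J

For an infinite well E_n = n²h²/(8m_pL²), so E_1 = h²/(8m_pL²) = (6.63×10^-34)²/(8·1.67×10^-27·(1.22×10^-13 m)²) = 2.211×10^-15 J.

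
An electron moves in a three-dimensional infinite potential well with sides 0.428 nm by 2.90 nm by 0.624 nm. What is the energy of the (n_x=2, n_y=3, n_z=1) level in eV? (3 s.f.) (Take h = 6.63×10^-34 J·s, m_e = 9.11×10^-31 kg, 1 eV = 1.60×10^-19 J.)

E = 9.60 eV

For a 3D rectangular well E = (h²/8m_e)·Σ n_i²/L_i² = (6.63×10^-34)²/(8·9.11×10^-31) · [2²/(0.428 nm)² + 3²/(2.90 nm)² + 1²/(0.624 nm)²].
Evaluating gives E = 1.536×10^-18 J = 9.60 eV.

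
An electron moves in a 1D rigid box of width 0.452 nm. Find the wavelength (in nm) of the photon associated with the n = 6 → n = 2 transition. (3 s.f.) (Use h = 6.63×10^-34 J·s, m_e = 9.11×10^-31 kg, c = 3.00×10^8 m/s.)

λ = 21.1 nm

E_1 = h²/(8m_eL²) = 2.952×10^-19 J, so ΔE = (6² − 2²)E_1 = 9.446×10^-18 J.
λ = hc/ΔE = (6.63×10^-34·3.00×10^8)/9.446×10^-18 = 2.11×10^-8 m = 21.1 nm.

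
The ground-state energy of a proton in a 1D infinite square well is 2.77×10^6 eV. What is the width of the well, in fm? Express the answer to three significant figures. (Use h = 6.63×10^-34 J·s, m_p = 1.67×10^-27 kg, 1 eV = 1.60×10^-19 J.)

L = 8.62 fm

From E_n = n²h²/(8m_pL²), L = n·h/√(8m_pE_n).
E_1 = 2.77×10^6 eV = 4.432×10^-13 J, so L = 1·6.63×10^-34/√(8·1.67×10^-27·4.432×10^-13) = 8.62×10^-15 m = 8.62 fm.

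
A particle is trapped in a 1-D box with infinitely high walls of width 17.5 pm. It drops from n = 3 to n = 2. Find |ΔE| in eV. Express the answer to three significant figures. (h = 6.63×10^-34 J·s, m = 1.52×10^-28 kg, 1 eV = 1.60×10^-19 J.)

E_1 = h²/(8mL²) = 1.180×10^-18 J.
|ΔE| = |3² − 2²|·E_1 = 5·1.180×10^-18 J = 5.900×10^-18 J = 36.9 eV.

|ΔE| = 36.9 eV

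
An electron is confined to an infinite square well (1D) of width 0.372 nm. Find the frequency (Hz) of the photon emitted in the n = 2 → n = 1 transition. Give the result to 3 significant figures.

E_1 = h²/(8m_eL²) = 4.354×10^-19 J and ΔE = (2² − 1²)E_1 = 1.306×10^-18 J.
f = ΔE/h = 1.306×10^-18/6.626×10^-34 = 1.97×10^15 Hz.

f = 1.97×10^15 Hz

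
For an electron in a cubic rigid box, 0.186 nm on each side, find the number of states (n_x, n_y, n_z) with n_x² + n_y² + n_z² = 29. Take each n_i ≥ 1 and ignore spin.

The level has n_x² + n_y² + n_z² = 29. The ordered positive-integer solutions are (2, 3, 4), (2, 4, 3), (3, 2, 4), (3, 4, 2), (4, 2, 3), (4, 3, 2).
That gives 6 states.

degeneracy = 6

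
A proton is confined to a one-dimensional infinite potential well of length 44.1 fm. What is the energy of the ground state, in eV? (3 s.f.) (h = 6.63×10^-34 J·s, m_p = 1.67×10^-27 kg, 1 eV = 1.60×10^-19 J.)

E_1 = 1.06×10^5 eV

For an infinite well E_n = n²h²/(8m_pL²), so E_1 = h²/(8m_pL²) = (6.63×10^-34)²/(8·1.67×10^-27·(4.41×10^-14 m)²) = 1.692×10^-14 J.
Converting, E_1 = 1.692×10^-14 J / (1.60×10^-19 J/eV) = 1.06×10^5 eV.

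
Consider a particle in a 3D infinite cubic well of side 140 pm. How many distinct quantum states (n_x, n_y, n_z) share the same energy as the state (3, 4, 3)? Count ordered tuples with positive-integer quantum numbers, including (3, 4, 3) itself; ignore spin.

degeneracy = 3

The level has n_x² + n_y² + n_z² = 34. The ordered positive-integer solutions are (3, 3, 4), (3, 4, 3), (4, 3, 3).
That gives 3 states.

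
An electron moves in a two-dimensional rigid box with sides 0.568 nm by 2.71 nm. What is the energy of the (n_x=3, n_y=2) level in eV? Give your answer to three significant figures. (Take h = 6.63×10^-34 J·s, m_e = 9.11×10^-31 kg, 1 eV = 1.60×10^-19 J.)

For a 2D rectangular well E = (h²/8m_e)·Σ n_i²/L_i² = (6.63×10^-34)²/(8·9.11×10^-31) · [3²/(0.568 nm)² + 2²/(2.71 nm)²].
Evaluating gives E = 1.715×10^-18 J = 10.7 eV.

E = 10.7 eV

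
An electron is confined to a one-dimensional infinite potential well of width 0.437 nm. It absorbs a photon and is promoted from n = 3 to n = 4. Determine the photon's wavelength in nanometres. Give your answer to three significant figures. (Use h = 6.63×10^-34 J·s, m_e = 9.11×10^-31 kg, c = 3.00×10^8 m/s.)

E_1 = h²/(8m_eL²) = 3.158×10^-19 J, so ΔE = (4² − 3²)E_1 = 2.211×10^-18 J.
λ = hc/ΔE = (6.63×10^-34·3.00×10^8)/2.211×10^-18 = 9.00×10^-8 m = 90.0 nm.

λ = 90.0 nm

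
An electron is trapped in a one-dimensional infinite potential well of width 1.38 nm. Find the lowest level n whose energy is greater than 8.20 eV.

n = 7

E_1 = h²/(8m_eL²) = 3.164×10^-20 J = 0.1975 eV.
Need n² > 8.20/0.1975 = 41.52, i.e. n > 6.444.
The smallest integer satisfying this is n = 7.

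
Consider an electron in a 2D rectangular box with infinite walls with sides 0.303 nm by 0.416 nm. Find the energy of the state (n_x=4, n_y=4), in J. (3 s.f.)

For a 2D rectangular well E = (h²/8m_e)·Σ n_i²/L_i² = (6.626×10^-34)²/(8·9.109×10^-31) · [4²/(0.303 nm)² + 4²/(0.416 nm)²].
Evaluating gives E = 1.61×10^-17 J.

E = 1.61×10^-17 J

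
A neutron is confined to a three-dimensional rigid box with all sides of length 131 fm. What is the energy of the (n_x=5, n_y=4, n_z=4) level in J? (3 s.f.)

E = 1.09×10^-13 J

For a 3D rectangular well E = (h²/8m_n)·Σ n_i²/L_i² = (6.626×10^-34)²/(8·1.675×10^-27) · [5²/(131 fm)² + 4²/(131 fm)² + 4²/(131 fm)²].
Evaluating gives E = 1.09×10^-13 J.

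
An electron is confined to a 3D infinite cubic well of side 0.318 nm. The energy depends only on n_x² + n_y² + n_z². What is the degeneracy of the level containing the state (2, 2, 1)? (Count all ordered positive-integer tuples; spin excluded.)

degeneracy = 3

The level has n_x² + n_y² + n_z² = 9. The ordered positive-integer solutions are (1, 2, 2), (2, 1, 2), (2, 2, 1).
That gives 3 states.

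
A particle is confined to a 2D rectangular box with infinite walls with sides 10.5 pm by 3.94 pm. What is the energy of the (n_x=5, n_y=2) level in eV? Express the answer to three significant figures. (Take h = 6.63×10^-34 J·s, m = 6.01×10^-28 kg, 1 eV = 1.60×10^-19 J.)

E = 277 eV

For a 2D rectangular well E = (h²/8m)·Σ n_i²/L_i² = (6.63×10^-34)²/(8·6.01×10^-28) · [5²/(10.5 pm)² + 2²/(3.94 pm)²].
Evaluating gives E = 4.429×10^-17 J = 277 eV.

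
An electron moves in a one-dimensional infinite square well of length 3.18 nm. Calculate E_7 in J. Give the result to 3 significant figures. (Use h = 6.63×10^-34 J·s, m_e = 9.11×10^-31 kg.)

E_7 = 2.92×10^-19 J

For an infinite well E_n = n²h²/(8m_eL²), so E_1 = h²/(8m_eL²) = (6.63×10^-34)²/(8·9.11×10^-31·(3.18×10^-9 m)²) = 5.964×10^-21 J.
Then E_7 = 7²·E_1 = 49·5.964×10^-21 J = 2.92×10^-19 J.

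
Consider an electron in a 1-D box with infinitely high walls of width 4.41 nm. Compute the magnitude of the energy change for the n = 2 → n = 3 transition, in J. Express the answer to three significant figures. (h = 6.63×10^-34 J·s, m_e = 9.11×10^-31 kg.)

|ΔE| = 1.55×10^-20 J

E_1 = h²/(8m_eL²) = 3.101×10^-21 J.
|ΔE| = |2² − 3²|·E_1 = 5·3.101×10^-21 J = 1.55×10^-20 J.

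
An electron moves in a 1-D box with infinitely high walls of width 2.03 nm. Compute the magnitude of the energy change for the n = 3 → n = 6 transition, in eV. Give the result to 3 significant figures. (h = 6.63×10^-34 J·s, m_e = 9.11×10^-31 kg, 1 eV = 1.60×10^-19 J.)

E_1 = h²/(8m_eL²) = 1.464×10^-20 J.
|ΔE| = |3² − 6²|·E_1 = 27·1.464×10^-20 J = 3.953×10^-19 J = 2.47 eV.

|ΔE| = 2.47 eV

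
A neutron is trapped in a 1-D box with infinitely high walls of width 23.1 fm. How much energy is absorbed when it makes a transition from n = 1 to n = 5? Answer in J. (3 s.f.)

E_1 = h²/(8m_nL²) = 6.140×10^-14 J.
|ΔE| = |1² − 5²|·E_1 = 24·6.140×10^-14 J = 1.47×10^-12 J.

|ΔE| = 1.47×10^-12 J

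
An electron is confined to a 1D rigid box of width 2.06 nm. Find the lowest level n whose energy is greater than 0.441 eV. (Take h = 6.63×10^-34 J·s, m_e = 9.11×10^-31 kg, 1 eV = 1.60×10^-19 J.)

E_1 = h²/(8m_eL²) = 1.421×10^-20 J = 0.08881 eV.
Need n² > 0.441/0.08881 = 4.966, i.e. n > 2.228.
The smallest integer satisfying this is n = 3.

n = 3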